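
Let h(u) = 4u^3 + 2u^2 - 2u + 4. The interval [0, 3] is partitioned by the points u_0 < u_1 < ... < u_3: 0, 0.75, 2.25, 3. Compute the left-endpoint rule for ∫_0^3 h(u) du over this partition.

Subinterval widths: 0.75, 1.5, 0.75.
Left endpoints: 0, 0.75, 2.25.
h(0) = 4, h(0.75) = 5.3125, h(2.25) = 55.1875.
Sum = Σ Δu_i · h(u_i).
Sum = 52.359375.

52.359375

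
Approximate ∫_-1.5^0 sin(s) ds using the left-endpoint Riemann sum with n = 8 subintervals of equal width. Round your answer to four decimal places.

-1.0201

Δs = (0 − (-1.5))/8 = 0.1875.
Left endpoints: -1.5, -1.3125, -1.125, -0.9375, -0.75, -0.5625, -0.375, -0.1875.
f(-1.5) ≈ -0.9975, f(-1.3125) ≈ -0.9668, f(-1.125) ≈ -0.9023, f(-0.9375) ≈ -0.8061, f(-0.75) ≈ -0.6816, f(-0.5625) ≈ -0.5333, f(-0.375) ≈ -0.3663, f(-0.1875) ≈ -0.1864.
Sum = Δs · [f(-1.5) + f(-1.3125) + f(-1.125) + ...].
Sum ≈ -1.0201.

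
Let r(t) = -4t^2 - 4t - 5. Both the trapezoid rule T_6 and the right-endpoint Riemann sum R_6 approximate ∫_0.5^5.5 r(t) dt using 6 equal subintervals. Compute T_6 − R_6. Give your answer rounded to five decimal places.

T_6 ≈ -308.9814815.
R_6 ≈ -367.3148148.
T_6 − R_6 ≈ 58.33333.

58.33333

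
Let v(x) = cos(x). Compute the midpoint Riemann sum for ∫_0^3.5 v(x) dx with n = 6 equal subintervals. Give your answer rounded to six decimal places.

-0.355807

Δx = (3.5 − 0)/6 = 7/12.
Midpoints: 7/24, 0.875, 35/24, 49/24, 2.625, 77/24.
v(7/24) ≈ 0.957766, v(0.875) ≈ 0.640997, v(35/24) ≈ 0.112226, v(49/24) ≈ -0.453662, v(2.625) ≈ -0.869507, v(77/24) ≈ -0.997774.
Sum = Δx · [v(7/24) + v(0.875) + v(35/24) + ...].
Sum ≈ -0.355807.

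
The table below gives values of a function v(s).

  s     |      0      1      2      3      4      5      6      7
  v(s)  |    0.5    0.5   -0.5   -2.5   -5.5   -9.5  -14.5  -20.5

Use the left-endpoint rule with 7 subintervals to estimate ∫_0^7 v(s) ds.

Δs = 1.
Sum = 1·[0.5 + 0.5 + (-0.5) + (-2.5) + (-5.5) + (-9.5) + (-14.5)] = -31.5.

-31.5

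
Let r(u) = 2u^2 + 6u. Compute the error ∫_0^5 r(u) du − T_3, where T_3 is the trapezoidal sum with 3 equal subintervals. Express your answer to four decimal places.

Exact integral: ∫_0^5 r(u) du ≈ 158.333333.
T_3 ≈ 162.962963.
Error ≈ 158.333333 − 162.962963 ≈ -4.6296.

-4.6296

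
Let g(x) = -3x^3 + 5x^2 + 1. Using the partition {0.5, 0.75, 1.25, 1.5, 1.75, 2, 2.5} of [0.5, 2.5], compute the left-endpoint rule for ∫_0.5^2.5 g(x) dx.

1.5703125

Subinterval widths: 0.25, 0.5, 0.25, 0.25, 0.25, 0.5.
Left endpoints: 0.5, 0.75, 1.25, 1.5, 1.75, 2.
g(0.5) = 1.875, g(0.75) = 2.546875, g(1.25) = 2.953125, g(1.5) = 2.125, g(1.75) = 0.234375, g(2) = -3.
Sum = Σ Δx_i · g(x_i).
Sum = 1.5703125.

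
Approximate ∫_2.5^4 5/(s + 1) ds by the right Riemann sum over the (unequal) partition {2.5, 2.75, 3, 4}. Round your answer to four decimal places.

Subinterval widths: 0.25, 0.25, 1.
Right endpoints: 2.75, 3, 4.
f(2.75) = 4/3, f(3) = 1.25, f(4) = 1.
Sum = Σ Δs_i · f(s_i).
Sum ≈ 1.6458.

1.6458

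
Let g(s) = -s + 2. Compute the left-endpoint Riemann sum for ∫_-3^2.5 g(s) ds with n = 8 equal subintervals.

14.265625

Δs = (2.5 − (-3))/8 = 0.6875.
Left endpoints: -3, -2.3125, -1.625, -0.9375, -0.25, 0.4375, 1.125, 1.8125.
g(-3) = 5, g(-2.3125) = 4.3125, g(-1.625) = 3.625, g(-0.9375) = 2.9375, g(-0.25) = 2.25, g(0.4375) = 1.5625, g(1.125) = 0.875, g(1.8125) = 0.1875.
Sum = Δs · [g(-3) + g(-2.3125) + g(-1.625) + ...].
Sum = 14.265625.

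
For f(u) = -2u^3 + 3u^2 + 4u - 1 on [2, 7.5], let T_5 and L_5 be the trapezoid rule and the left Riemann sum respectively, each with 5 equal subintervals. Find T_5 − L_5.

-356.95

T_5 = -1089.44.
L_5 = -732.49.
T_5 − L_5 = -356.95.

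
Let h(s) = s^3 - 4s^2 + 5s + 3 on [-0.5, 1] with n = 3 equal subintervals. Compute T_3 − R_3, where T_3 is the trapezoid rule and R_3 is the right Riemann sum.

T_3 = 4.90625.
R_3 = 6.3125.
T_3 − R_3 = -1.40625.

-1.40625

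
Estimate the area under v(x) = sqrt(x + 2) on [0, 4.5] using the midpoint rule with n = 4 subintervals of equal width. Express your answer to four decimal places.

Δx = (4.5 − 0)/4 = 1.125.
Midpoints: 0.5625, 1.6875, 2.8125, 3.9375.
v(0.5625) ≈ 1.6008, v(1.6875) ≈ 1.9203, v(2.8125) ≈ 2.1937, v(3.9375) ≈ 2.4367.
Sum = Δx · [v(0.5625) + v(1.6875) + v(2.8125) + v(3.9375)].
Sum ≈ 9.1704.

9.1704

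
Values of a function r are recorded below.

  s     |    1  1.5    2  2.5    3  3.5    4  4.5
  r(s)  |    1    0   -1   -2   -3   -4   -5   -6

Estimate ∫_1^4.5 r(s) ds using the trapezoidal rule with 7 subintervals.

-8.75

Δs = 0.5.
T_7 = (0.5/2)·[1 + 2·0 + 2·(-1) + 2·(-2) + 2·(-3) + 2·(-4) + 2·(-5) + (-6)] = -8.75.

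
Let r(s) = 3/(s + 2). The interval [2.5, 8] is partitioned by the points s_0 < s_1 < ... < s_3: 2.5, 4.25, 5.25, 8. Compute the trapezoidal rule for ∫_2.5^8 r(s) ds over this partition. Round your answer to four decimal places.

Subinterval widths: 1.75, 1, 2.75.
r(2.5) = 2/3, r(4.25) = 0.48, r(5.25) = 12/29, r(8) = 0.3.
On each subinterval the trapezoid contributes (Δs_i/2)·[r(s_{i-1}) + r(s_i)].
Sum ≈ 2.4317.

2.4317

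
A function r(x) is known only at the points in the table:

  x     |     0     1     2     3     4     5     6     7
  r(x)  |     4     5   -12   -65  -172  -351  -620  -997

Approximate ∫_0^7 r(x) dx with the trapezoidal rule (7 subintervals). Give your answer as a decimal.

Δx = 1.
T_7 = (1/2)·[4 + 2·5 + 2·(-12) + 2·(-65) + 2·(-172) + 2·(-351) + 2·(-620) + (-997)] = -1711.5.

-1711.5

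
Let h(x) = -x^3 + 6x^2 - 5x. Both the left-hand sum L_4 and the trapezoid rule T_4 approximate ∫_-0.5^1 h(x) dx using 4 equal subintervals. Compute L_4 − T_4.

L_4 ≈ 1.098633.
T_4 ≈ 0.325195.
L_4 − T_4 = 0.7734375.

0.7734375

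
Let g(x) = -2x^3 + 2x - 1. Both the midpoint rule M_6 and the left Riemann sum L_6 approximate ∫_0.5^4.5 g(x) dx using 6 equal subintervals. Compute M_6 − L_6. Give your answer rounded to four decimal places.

M_6 ≈ -186.777778.
L_6 ≈ -135.444444.
M_6 − L_6 ≈ -51.3333.

-51.3333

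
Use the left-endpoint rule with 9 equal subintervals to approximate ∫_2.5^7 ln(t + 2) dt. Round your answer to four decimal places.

8.3311

Δt = (7 − 2.5)/9 = 0.5.
Left endpoints: 2.5, 3, 3.5, 4, 4.5, 5, 5.5, 6, 6.5.
f(2.5) ≈ 1.5041, f(3) ≈ 1.6094, f(3.5) ≈ 1.7047, f(4) ≈ 1.7918, f(4.5) ≈ 1.8718, f(5) ≈ 1.9459, f(5.5) ≈ 2.0149, f(6) ≈ 2.0794, f(6.5) ≈ 2.1401.
Sum = Δt · [f(2.5) + f(3) + f(3.5) + ...].
Sum ≈ 8.3311.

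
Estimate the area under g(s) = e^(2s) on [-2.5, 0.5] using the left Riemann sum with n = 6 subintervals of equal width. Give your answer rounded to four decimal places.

Δs = (0.5 − (-2.5))/6 = 0.5.
Left endpoints: -2.5, -2, -1.5, -1, -0.5, 0.
g(-2.5) ≈ 0.0067, g(-2) ≈ 0.0183, g(-1.5) ≈ 0.0498, g(-1) ≈ 0.1353, g(-0.5) ≈ 0.3679, g(0) ≈ 1.0000.
Sum = Δs · [g(-2.5) + g(-2) + g(-1.5) + ...].
Sum ≈ 0.7890.

0.7890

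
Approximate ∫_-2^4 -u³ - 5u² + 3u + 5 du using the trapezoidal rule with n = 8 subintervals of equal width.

Δu = (4 − (-2))/8 = 0.75.
f(-2) = -13, f(-1.25) = -4.609375, f(-0.5) = 2.375, f(0.25) = 5.421875, f(1) = 2, f(1.75) = -10.421875, f(2.5) = -34.375, f(3.25) = -72.390625, f(4) = -127.
T_8 = (Δu/2)·[f(u_0) + 2f(u_1) + ... + 2f(u_{7}) + f(u_8)].
Sum = -136.5.

-136.5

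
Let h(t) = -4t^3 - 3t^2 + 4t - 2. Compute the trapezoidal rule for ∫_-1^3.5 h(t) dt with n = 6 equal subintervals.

-187.03125

Δt = (3.5 − (-1))/6 = 0.75.
h(-1) = -5, h(-0.25) = -3.125, h(0.5) = -1.25, h(1.25) = -9.5, h(2) = -38, h(2.75) = -96.875, h(3.5) = -196.25.
T_6 = (Δt/2)·[h(t_0) + 2h(t_1) + ... + 2h(t_{5}) + h(t_6)].
Sum = -187.03125.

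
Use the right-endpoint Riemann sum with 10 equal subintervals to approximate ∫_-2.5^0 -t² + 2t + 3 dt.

-2.578125

Δt = (0 − (-2.5))/10 = 0.25.
Right endpoints: -2.25, -2, -1.75, -1.5, -1.25, -1, -0.75, -0.5, -0.25, 0.
f(-2.25) = -6.5625, f(-2) = -5, f(-1.75) = -3.5625, f(-1.5) = -2.25, f(-1.25) = -1.0625, f(-1) = 0, f(-0.75) = 0.9375, f(-0.5) = 1.75, f(-0.25) = 2.4375, f(0) = 3.
Sum = Δt · [f(-2.25) + f(-2) + f(-1.75) + ...].
Sum = -2.578125.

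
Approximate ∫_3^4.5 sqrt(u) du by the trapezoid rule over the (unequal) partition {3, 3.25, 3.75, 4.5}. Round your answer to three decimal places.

Subinterval widths: 0.25, 0.5, 0.75.
f(3) ≈ 1.732, f(3.25) ≈ 1.803, f(3.75) ≈ 1.936, f(4.5) ≈ 2.121.
On each subinterval the trapezoid contributes (Δu_i/2)·[f(u_{i-1}) + f(u_i)].
Sum ≈ 2.898.

2.898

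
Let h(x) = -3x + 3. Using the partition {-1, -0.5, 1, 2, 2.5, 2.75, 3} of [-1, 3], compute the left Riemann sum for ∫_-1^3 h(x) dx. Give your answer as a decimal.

Subinterval widths: 0.5, 1.5, 1, 0.5, 0.25, 0.25.
Left endpoints: -1, -0.5, 1, 2, 2.5, 2.75.
h(-1) = 6, h(-0.5) = 4.5, h(1) = 0, h(2) = -3, h(2.5) = -4.5, h(2.75) = -5.25.
Sum = Σ Δx_i · h(x_i).
Sum = 5.8125.

5.8125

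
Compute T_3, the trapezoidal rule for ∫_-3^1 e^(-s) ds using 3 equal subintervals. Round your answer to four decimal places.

22.5557

Δs = (1 − (-3))/3 = 4/3.
f(-3) ≈ 20.0855, f(-5/3) ≈ 5.2945, f(-1/3) ≈ 1.3956, f(1) ≈ 0.3679.
T_3 = (Δs/2)·[f(s_0) + 2f(s_1) + 2f(s_2) + f(s_3)].
Sum ≈ 22.5557.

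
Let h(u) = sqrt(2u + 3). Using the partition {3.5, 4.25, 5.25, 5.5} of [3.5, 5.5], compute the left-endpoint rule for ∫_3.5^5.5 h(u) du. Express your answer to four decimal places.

6.6814

Subinterval widths: 0.75, 1, 0.25.
Left endpoints: 3.5, 4.25, 5.25.
h(3.5) ≈ 3.1623, h(4.25) ≈ 3.3912, h(5.25) ≈ 3.6742.
Sum = Σ Δu_i · h(u_i).
Sum ≈ 6.6814.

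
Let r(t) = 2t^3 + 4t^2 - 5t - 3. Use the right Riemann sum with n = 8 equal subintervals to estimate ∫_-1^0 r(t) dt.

Δt = (0 − (-1))/8 = 0.125.
Right endpoints: -0.875, -0.75, -0.625, -0.5, -0.375, -0.25, -0.125, 0.
r(-0.875) = 3.09765625, r(-0.75) = 2.15625, r(-0.625) = 1.19921875, r(-0.5) = 0.25, r(-0.375) = -0.66796875, r(-0.25) = -1.53125, r(-0.125) = -2.31640625, r(0) = -3.
Sum = Δt · [r(-0.875) + r(-0.75) + r(-0.625) + ...].
Sum = -0.1015625.

-0.1015625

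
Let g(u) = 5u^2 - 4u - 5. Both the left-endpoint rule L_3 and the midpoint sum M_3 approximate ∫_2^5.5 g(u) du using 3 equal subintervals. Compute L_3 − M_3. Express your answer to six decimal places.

-62.440972

L_3 ≈ 129.53240741.
M_3 ≈ 191.97337963.
L_3 − M_3 ≈ -62.440972.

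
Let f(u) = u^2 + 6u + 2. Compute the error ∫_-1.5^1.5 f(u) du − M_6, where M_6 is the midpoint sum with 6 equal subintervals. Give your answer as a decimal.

Exact integral: ∫_-1.5^1.5 f(u) du = 8.25.
M_6 = 8.1875.
Error = 8.25 − 8.1875 = 0.0625.

0.0625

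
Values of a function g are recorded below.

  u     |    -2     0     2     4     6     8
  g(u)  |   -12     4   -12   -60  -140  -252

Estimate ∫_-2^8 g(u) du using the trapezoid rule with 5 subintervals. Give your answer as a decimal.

-680

Δu = 2.
T_5 = (2/2)·[(-12) + 2·4 + 2·(-12) + 2·(-60) + 2·(-140) + (-252)] = -680.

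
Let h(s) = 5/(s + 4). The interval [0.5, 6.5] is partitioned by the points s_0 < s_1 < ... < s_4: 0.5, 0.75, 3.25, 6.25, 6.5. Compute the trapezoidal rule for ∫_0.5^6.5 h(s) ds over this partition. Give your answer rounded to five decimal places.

4.33502

Subinterval widths: 0.25, 2.5, 3, 0.25.
h(0.5) = 10/9, h(0.75) = 20/19, h(3.25) = 20/29, h(6.25) = 20/41, h(6.5) = 10/21.
On each subinterval the trapezoid contributes (Δs_i/2)·[h(s_{i-1}) + h(s_i)].
Sum ≈ 4.33502.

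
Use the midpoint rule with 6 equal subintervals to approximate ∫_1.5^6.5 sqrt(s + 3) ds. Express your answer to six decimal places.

13.158805

Δs = (6.5 − 1.5)/6 = 5/6.
Midpoints: 23/12, 2.75, 43/12, 53/12, 5.25, 73/12.
f(23/12) ≈ 2.217356, f(2.75) ≈ 2.397916, f(43/12) ≈ 2.565801, f(53/12) ≈ 2.723356, f(5.25) ≈ 2.872281, f(73/12) ≈ 3.013857.
Sum = Δs · [f(23/12) + f(2.75) + f(43/12) + ...].
Sum ≈ 13.158805.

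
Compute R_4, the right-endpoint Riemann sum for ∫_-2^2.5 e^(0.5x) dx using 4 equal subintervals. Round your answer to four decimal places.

Δx = (2.5 − (-2))/4 = 1.125.
Right endpoints: -0.875, 0.25, 1.375, 2.5.
f(-0.875) ≈ 0.6456, f(0.25) ≈ 1.1331, f(1.375) ≈ 1.9887, f(2.5) ≈ 3.4903.
Sum = Δx · [f(-0.875) + f(0.25) + f(1.375) + f(2.5)].
Sum ≈ 8.1651.

8.1651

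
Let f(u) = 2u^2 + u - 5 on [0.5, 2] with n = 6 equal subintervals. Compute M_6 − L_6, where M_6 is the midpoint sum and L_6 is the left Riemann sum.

M_6 = -0.390625.
L_6 = -1.46875.
M_6 − L_6 = 1.078125.

1.078125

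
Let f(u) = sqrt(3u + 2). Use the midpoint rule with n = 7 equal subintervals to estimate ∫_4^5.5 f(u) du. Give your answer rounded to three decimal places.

Δu = (5.5 − 4)/7 = 3/14.
Midpoints: 115/28, 121/28, 127/28, 4.75, 139/28, 145/28, 151/28.
f(115/28) ≈ 3.784, f(121/28) ≈ 3.868, f(127/28) ≈ 3.951, f(4.75) ≈ 4.031, f(139/28) ≈ 4.110, f(145/28) ≈ 4.188, f(151/28) ≈ 4.264.
Sum = Δu · [f(115/28) + f(121/28) + f(127/28) + ...].
Sum ≈ 6.042.

6.042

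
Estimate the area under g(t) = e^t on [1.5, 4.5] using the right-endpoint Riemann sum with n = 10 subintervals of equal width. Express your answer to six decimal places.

Δt = (4.5 − 1.5)/10 = 0.3.
Right endpoints: 1.8, 2.1, 2.4, 2.7, 3, 3.3, 3.6, 3.9, 4.2, 4.5.
g(1.8) ≈ 6.049647, g(2.1) ≈ 8.166170, g(2.4) ≈ 11.023176, g(2.7) ≈ 14.879732, g(3) ≈ 20.085537, g(3.3) ≈ 27.112639, g(3.6) ≈ 36.598234, g(3.9) ≈ 49.402449, g(4.2) ≈ 66.686331, g(4.5) ≈ 90.017131.
Sum = Δt · [g(1.8) + g(2.1) + g(2.4) + ...].
Sum ≈ 99.006314.

99.006314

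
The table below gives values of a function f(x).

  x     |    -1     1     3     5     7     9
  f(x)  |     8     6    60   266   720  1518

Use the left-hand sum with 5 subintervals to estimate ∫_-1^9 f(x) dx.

Δx = 2.
Sum = 2·[8 + 6 + 60 + 266 + 720] = 2120.

2120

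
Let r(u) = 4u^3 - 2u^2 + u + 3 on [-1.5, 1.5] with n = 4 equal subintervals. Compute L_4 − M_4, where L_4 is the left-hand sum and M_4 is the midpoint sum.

L_4 = -7.3125.
M_4 = 4.78125.
L_4 − M_4 = -12.09375.

-12.09375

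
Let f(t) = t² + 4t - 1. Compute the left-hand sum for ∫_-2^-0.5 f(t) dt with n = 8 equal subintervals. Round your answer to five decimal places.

-6.57715

Δt = (-0.5 − (-2))/8 = 0.1875.
Left endpoints: -2, -1.8125, -1.625, -1.4375, -1.25, -1.0625, -0.875, -0.6875.
f(-2) = -5, f(-1.8125) = -4.96484375, f(-1.625) = -4.859375, f(-1.4375) = -4.68359375, f(-1.25) = -4.4375, f(-1.0625) = -4.12109375, f(-0.875) = -3.734375, f(-0.6875) = -3.27734375.
Sum = Δt · [f(-2) + f(-1.8125) + f(-1.625) + ...].
Sum ≈ -6.57715.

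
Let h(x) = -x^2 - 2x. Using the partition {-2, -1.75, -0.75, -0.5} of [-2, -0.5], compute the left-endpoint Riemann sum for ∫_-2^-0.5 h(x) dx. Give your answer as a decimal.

Subinterval widths: 0.25, 1, 0.25.
Left endpoints: -2, -1.75, -0.75.
h(-2) = 0, h(-1.75) = 0.4375, h(-0.75) = 0.9375.
Sum = Σ Δx_i · h(x_i).
Sum = 0.671875.

0.671875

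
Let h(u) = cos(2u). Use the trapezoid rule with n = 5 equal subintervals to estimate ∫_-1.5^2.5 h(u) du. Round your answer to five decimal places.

-0.31771

Δu = (2.5 − (-1.5))/5 = 0.8.
h(-1.5) ≈ -0.98999, h(-0.7) ≈ 0.16997, h(0.1) ≈ 0.98007, h(0.9) ≈ -0.22720, h(1.7) ≈ -0.96680, h(2.5) ≈ 0.28366.
T_5 = (Δu/2)·[h(u_0) + 2h(u_1) + ... + 2h(u_{4}) + h(u_5)].
Sum ≈ -0.31771.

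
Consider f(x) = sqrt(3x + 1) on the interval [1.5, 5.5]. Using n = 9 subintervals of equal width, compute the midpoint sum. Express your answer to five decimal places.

13.40433

Δx = (5.5 − 1.5)/9 = 4/9.
Midpoints: 31/18, 13/6, 47/18, 55/18, 3.5, 71/18, 79/18, 29/6, 95/18.
f(31/18) ≈ 2.48328, f(13/6) ≈ 2.73861, f(47/18) ≈ 2.97209, f(55/18) ≈ 3.18852, f(3.5) ≈ 3.39116, f(71/18) ≈ 3.58236, f(79/18) ≈ 3.76386, f(29/6) ≈ 3.93700, f(95/18) ≈ 4.10284.
Sum = Δx · [f(31/18) + f(13/6) + f(47/18) + ...].
Sum ≈ 13.40433.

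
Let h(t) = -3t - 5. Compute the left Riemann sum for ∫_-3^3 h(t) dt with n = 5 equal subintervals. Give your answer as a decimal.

Δt = (3 − (-3))/5 = 1.2.
Left endpoints: -3, -1.8, -0.6, 0.6, 1.8.
h(-3) = 4, h(-1.8) = 0.4, h(-0.6) = -3.2, h(0.6) = -6.8, h(1.8) = -10.4.
Sum = Δt · [h(-3) + h(-1.8) + h(-0.6) + h(0.6) + h(1.8)].
Sum = -19.2.

-19.2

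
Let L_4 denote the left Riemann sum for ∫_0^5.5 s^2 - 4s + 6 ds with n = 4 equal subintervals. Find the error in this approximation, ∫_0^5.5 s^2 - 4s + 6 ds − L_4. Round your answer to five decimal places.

3.93880

Exact integral: ∫_0^5.5 f(s) ds ≈ 27.9583333.
L_4 = 24.01953125.
Error ≈ 27.9583333 − 24.01953125 ≈ 3.93880.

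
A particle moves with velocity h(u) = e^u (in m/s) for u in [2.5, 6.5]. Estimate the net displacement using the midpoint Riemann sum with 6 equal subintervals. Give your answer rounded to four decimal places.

641.0222

Δu = (6.5 − 2.5)/6 = 2/3.
Midpoints: 17/6, 3.5, 25/6, 29/6, 5.5, 37/6.
h(17/6) ≈ 17.0020, h(3.5) ≈ 33.1155, h(25/6) ≈ 64.5001, h(29/6) ≈ 125.6290, h(5.5) ≈ 244.6919, h(37/6) ≈ 476.5948.
Sum = Δu · [h(17/6) + h(3.5) + h(25/6) + ...].
Sum ≈ 641.0222.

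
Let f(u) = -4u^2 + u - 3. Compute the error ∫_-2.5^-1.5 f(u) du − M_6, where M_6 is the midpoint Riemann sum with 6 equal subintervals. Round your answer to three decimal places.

Exact integral: ∫_-2.5^-1.5 f(u) du ≈ -21.33333.
M_6 ≈ -21.32407.
Error ≈ -21.33333 − (-21.32407) ≈ -0.009.

-0.009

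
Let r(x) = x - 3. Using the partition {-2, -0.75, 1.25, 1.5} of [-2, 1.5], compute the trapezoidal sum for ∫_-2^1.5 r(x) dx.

Subinterval widths: 1.25, 2, 0.25.
r(-2) = -5, r(-0.75) = -3.75, r(1.25) = -1.75, r(1.5) = -1.5.
On each subinterval the trapezoid contributes (Δx_i/2)·[r(x_{i-1}) + r(x_i)].
Sum = -11.375.

-11.375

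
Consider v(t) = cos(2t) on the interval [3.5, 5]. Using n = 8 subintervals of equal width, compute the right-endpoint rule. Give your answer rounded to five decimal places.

-0.74279

Δt = (5 − 3.5)/8 = 0.1875.
Right endpoints: 3.6875, 3.875, 4.0625, 4.25, 4.4375, 4.625, 4.8125, 5.
v(3.6875) ≈ 0.46088, v(3.875) ≈ 0.10379, v(4.0625) ≈ -0.26771, v(4.25) ≈ -0.60201, v(4.4375) ≈ -0.85264, v(4.625) ≈ -0.98477, v(4.8125) ≈ -0.98002, v(5) ≈ -0.83907.
Sum = Δt · [v(3.6875) + v(3.875) + v(4.0625) + ...].
Sum ≈ -0.74279.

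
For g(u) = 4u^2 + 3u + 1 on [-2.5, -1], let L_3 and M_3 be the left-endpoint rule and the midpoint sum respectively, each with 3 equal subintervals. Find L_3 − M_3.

4.5

L_3 = 17.5.
M_3 = 13.
L_3 − M_3 = 4.5.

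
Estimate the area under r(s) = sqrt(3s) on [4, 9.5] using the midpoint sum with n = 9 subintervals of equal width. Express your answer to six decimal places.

Δs = (9.5 − 4)/9 = 11/18.
Midpoints: 155/36, 59/12, 199/36, 221/36, 6.75, 265/36, 287/36, 103/12, 331/36.
r(155/36) ≈ 3.593976, r(59/12) ≈ 3.840573, r(199/36) ≈ 4.072264, r(221/36) ≈ 4.291464, r(6.75) ≈ 4.500000, r(265/36) ≈ 4.699291, r(287/36) ≈ 4.890467, r(103/12) ≈ 5.074446, r(331/36) ≈ 5.251984.
Sum = Δs · [r(155/36) + r(59/12) + r(199/36) + ...].
Sum ≈ 24.575506.

24.575506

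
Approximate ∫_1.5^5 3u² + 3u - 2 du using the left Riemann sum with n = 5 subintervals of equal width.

Δu = (5 − 1.5)/5 = 0.7.
Left endpoints: 1.5, 2.2, 2.9, 3.6, 4.3.
f(1.5) = 9.25, f(2.2) = 19.12, f(2.9) = 31.93, f(3.6) = 47.68, f(4.3) = 66.37.
Sum = Δu · [f(1.5) + f(2.2) + f(2.9) + f(3.6) + f(4.3)].
Sum = 122.045.

122.045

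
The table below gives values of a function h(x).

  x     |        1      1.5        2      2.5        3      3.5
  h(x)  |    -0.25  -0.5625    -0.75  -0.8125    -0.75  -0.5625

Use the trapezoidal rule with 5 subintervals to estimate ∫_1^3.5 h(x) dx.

-1.640625

Δx = 0.5.
T_5 = (0.5/2)·[(-0.25) + 2·(-0.5625) + 2·(-0.75) + 2·(-0.8125) + 2·(-0.75) + (-0.5625)] = -1.640625.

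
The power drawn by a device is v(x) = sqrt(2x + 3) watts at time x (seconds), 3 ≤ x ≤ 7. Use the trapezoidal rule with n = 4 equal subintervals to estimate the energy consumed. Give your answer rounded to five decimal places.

Δx = (7 − 3)/4 = 1.
v(3) ≈ 3.00000, v(4) ≈ 3.31662, v(5) ≈ 3.60555, v(6) ≈ 3.87298, v(7) ≈ 4.12311.
T_4 = (Δx/2)·[v(x_0) + 2v(x_1) + 2v(x_2) + 2v(x_3) + v(x_4)].
Sum ≈ 14.35671.

14.35671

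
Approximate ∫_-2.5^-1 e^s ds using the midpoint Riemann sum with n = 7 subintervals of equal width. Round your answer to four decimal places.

Δs = (-1 − (-2.5))/7 = 3/14.
Midpoints: -67/28, -61/28, -55/28, -1.75, -43/28, -37/28, -31/28.
f(-67/28) ≈ 0.0914, f(-61/28) ≈ 0.1132, f(-55/28) ≈ 0.1403, f(-1.75) ≈ 0.1738, f(-43/28) ≈ 0.2153, f(-37/28) ≈ 0.2668, f(-31/28) ≈ 0.3305.
Sum = Δs · [f(-67/28) + f(-61/28) + f(-55/28) + ...].
Sum ≈ 0.2852.

0.2852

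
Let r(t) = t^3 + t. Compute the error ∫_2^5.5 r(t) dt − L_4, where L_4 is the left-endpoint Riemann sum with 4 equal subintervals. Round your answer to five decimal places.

65.79590

Exact integral: ∫_2^5.5 r(t) dt = 237.890625.
L_4 ≈ 172.0947266.
Error ≈ 237.890625 − 172.0947266 ≈ 65.79590.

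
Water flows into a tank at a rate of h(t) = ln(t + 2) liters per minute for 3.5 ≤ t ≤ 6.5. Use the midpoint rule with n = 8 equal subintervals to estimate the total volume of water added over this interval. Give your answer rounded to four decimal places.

5.8148

Δt = (6.5 − 3.5)/8 = 0.375.
Midpoints: 3.6875, 4.0625, 4.4375, 4.8125, 5.1875, 5.5625, 5.9375, 6.3125.
h(3.6875) ≈ 1.7383, h(4.0625) ≈ 1.8021, h(4.4375) ≈ 1.8621, h(4.8125) ≈ 1.9188, h(5.1875) ≈ 1.9723, h(5.5625) ≈ 2.0232, h(5.9375) ≈ 2.0716, h(6.3125) ≈ 2.1178.
Sum = Δt · [h(3.6875) + h(4.0625) + h(4.4375) + ...].
Sum ≈ 5.8148.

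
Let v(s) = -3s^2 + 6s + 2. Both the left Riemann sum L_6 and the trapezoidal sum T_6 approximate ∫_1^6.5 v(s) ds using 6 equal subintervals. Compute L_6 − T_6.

L_6 ≈ -99.592014.
T_6 ≈ -141.185764.
L_6 − T_6 = 41.59375.

41.59375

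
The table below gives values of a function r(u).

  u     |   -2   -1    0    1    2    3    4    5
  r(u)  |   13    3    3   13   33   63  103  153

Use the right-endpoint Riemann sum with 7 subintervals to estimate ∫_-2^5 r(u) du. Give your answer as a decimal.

371

Δu = 1.
Sum = 1·[3 + 3 + 13 + 33 + 63 + 103 + 153] = 371.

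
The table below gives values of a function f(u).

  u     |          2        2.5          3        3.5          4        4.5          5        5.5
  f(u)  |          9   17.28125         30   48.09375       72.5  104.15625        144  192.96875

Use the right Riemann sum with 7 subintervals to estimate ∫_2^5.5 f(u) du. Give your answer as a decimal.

Δu = 0.5.
Sum = 0.5·[17.28125 + 30 + 48.09375 + 72.5 + 104.15625 + 144 + 192.96875] = 304.5.

304.5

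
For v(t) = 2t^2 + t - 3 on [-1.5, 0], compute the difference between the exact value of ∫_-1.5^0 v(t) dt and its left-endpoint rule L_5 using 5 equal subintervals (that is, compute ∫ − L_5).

-0.495

Exact integral: ∫_-1.5^0 v(t) dt = -3.375.
L_5 = -2.88.
Error = -3.375 − (-2.88) = -0.495.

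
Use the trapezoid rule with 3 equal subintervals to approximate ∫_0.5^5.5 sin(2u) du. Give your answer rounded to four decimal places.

Δu = (5.5 − 0.5)/3 = 5/3.
f(0.5) ≈ 0.8415, f(13/6) ≈ -0.9290, f(23/6) ≈ 0.9825, f(5.5) ≈ -1.0000.
T_3 = (Δu/2)·[f(u_0) + 2f(u_1) + 2f(u_2) + f(u_3)].
Sum ≈ -0.0429.

-0.0429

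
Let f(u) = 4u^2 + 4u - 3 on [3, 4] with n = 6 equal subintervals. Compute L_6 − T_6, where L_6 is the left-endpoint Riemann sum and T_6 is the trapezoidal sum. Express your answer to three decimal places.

L_6 ≈ 57.68519.
T_6 ≈ 60.35185.
L_6 − T_6 ≈ -2.667.

-2.667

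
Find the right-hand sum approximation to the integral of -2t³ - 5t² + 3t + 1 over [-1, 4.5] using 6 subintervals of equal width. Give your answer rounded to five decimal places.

Δt = (4.5 − (-1))/6 = 11/12.
Right endpoints: -1/12, 5/6, 1.75, 8/3, 43/12, 4.5.
f(-1/12) = 619/864, f(5/6) = -61/54, f(1.75) = -19.78125, f(8/3) = -1741/27, f(43/12) = -124825/864, f(4.5) = -269.
Sum = Δt · [f(-1/12) + f(5/6) + f(1.75) + ...].
Sum ≈ -456.63686.

-456.63686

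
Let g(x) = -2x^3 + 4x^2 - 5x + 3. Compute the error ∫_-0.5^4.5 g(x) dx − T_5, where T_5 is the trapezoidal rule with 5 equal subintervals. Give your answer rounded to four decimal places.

Exact integral: ∫_-0.5^4.5 g(x) dx ≈ -118.333333.
T_5 = -125.
Error ≈ -118.333333 − (-125) ≈ 6.6667.

6.6667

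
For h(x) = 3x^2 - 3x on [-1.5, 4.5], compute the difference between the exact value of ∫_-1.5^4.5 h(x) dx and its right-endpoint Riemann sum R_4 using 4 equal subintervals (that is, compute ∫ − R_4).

Exact integral: ∫_-1.5^4.5 h(x) dx = 67.5.
R_4 = 101.25.
Error = 67.5 − 101.25 = -33.75.

-33.75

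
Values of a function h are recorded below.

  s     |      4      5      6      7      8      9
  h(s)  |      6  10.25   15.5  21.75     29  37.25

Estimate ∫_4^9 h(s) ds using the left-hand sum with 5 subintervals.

82.5

Δs = 1.
Sum = 1·[6 + 10.25 + 15.5 + 21.75 + 29] = 82.5.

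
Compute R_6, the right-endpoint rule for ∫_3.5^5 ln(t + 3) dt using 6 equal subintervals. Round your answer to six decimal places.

Δt = (5 − 3.5)/6 = 0.25.
Right endpoints: 3.75, 4, 4.25, 4.5, 4.75, 5.
f(3.75) ≈ 1.909543, f(4) ≈ 1.945910, f(4.25) ≈ 1.981001, f(4.5) ≈ 2.014903, f(4.75) ≈ 2.047693, f(5) ≈ 2.079442.
Sum = Δt · [f(3.75) + f(4) + f(4.25) + ...].
Sum ≈ 2.994623.

2.994623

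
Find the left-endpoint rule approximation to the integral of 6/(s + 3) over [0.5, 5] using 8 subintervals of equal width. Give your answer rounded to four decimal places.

Δs = (5 − 0.5)/8 = 0.5625.
Left endpoints: 0.5, 1.0625, 1.625, 2.1875, 2.75, 3.3125, 3.875, 4.4375.
f(0.5) = 12/7, f(1.0625) = 96/65, f(1.625) = 48/37, f(2.1875) = 96/83, f(2.75) = 24/23, f(3.3125) = 96/101, f(3.875) = 48/55, f(4.4375) = 96/119.
Sum = Δs · [f(0.5) + f(1.0625) + f(1.625) + ...].
Sum ≈ 5.2417.

5.2417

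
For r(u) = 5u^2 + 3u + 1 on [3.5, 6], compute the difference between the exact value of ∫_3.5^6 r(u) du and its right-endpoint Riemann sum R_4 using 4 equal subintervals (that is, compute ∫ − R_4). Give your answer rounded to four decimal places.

Exact integral: ∫_3.5^6 r(u) du ≈ 326.666667.
R_4 = 366.93359375.
Error ≈ 326.666667 − 366.93359375 ≈ -40.2669.

-40.2669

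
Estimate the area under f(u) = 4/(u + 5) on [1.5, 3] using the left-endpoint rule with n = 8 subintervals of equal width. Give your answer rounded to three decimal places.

Δu = (3 − 1.5)/8 = 0.1875.
Left endpoints: 1.5, 1.6875, 1.875, 2.0625, 2.25, 2.4375, 2.625, 2.8125.
f(1.5) = 8/13, f(1.6875) = 64/107, f(1.875) = 32/55, f(2.0625) = 64/113, f(2.25) = 16/29, f(2.4375) = 64/119, f(2.625) = 32/61, f(2.8125) = 0.512.
Sum = Δu · [f(1.5) + f(1.6875) + f(1.875) + ...].
Sum ≈ 0.841.

0.841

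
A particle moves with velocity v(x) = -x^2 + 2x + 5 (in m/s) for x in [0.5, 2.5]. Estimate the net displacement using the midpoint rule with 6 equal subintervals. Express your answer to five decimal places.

10.85185

Δx = (2.5 − 0.5)/6 = 1/3.
Midpoints: 2/3, 1, 4/3, 5/3, 2, 7/3.
v(2/3) = 53/9, v(1) = 6, v(4/3) = 53/9, v(5/3) = 50/9, v(2) = 5, v(7/3) = 38/9.
Sum = Δx · [v(2/3) + v(1) + v(4/3) + ...].
Sum ≈ 10.85185.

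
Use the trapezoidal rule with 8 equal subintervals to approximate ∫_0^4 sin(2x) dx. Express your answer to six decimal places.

Δx = (4 − 0)/8 = 0.5.
f(0) ≈ 0.000000, f(0.5) ≈ 0.841471, f(1) ≈ 0.909297, f(1.5) ≈ 0.141120, f(2) ≈ -0.756802, f(2.5) ≈ -0.958924, f(3) ≈ -0.279415, f(3.5) ≈ 0.656987, f(4) ≈ 0.989358.
T_8 = (Δx/2)·[f(x_0) + 2f(x_1) + ... + 2f(x_{7}) + f(x_8)].
Sum ≈ 0.524206.

0.524206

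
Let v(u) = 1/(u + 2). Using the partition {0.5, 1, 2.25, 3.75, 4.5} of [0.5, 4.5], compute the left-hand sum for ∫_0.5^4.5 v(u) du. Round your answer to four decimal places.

1.1000

Subinterval widths: 0.5, 1.25, 1.5, 0.75.
Left endpoints: 0.5, 1, 2.25, 3.75.
v(0.5) = 0.4, v(1) = 1/3, v(2.25) = 4/17, v(3.75) = 4/23.
Sum = Σ Δu_i · v(u_i).
Sum ≈ 1.1000.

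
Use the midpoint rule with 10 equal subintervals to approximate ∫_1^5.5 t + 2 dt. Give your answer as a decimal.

23.625

Δt = (5.5 − 1)/10 = 0.45.
Midpoints: 1.225, 1.675, 2.125, 2.575, 3.025, 3.475, 3.925, 4.375, 4.825, 5.275.
f(1.225) = 3.225, f(1.675) = 3.675, f(2.125) = 4.125, f(2.575) = 4.575, f(3.025) = 5.025, f(3.475) = 5.475, f(3.925) = 5.925, f(4.375) = 6.375, f(4.825) = 6.825, f(5.275) = 7.275.
Sum = Δt · [f(1.225) + f(1.675) + f(2.125) + ...].
Sum = 23.625.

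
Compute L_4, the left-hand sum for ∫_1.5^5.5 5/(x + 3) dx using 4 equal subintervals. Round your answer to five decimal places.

Δx = (5.5 − 1.5)/4 = 1.
Left endpoints: 1.5, 2.5, 3.5, 4.5.
f(1.5) = 10/9, f(2.5) = 10/11, f(3.5) = 10/13, f(4.5) = 2/3.
Sum = Δx · [f(1.5) + f(2.5) + f(3.5) + f(4.5)].
Sum ≈ 3.45610.

3.45610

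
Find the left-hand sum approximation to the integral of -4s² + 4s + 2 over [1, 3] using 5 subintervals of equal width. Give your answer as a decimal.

Δs = (3 − 1)/5 = 0.4.
Left endpoints: 1, 1.4, 1.8, 2.2, 2.6.
f(1) = 2, f(1.4) = -0.24, f(1.8) = -3.76, f(2.2) = -8.56, f(2.6) = -14.64.
Sum = Δs · [f(1) + f(1.4) + f(1.8) + f(2.2) + f(2.6)].
Sum = -10.08.

-10.08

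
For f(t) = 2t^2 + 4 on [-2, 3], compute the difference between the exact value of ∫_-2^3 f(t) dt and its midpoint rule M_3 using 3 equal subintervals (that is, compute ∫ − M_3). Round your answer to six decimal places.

2.314815

Exact integral: ∫_-2^3 f(t) dt ≈ 43.33333333.
M_3 ≈ 41.01851852.
Error ≈ 43.33333333 − 41.01851852 ≈ 2.314815.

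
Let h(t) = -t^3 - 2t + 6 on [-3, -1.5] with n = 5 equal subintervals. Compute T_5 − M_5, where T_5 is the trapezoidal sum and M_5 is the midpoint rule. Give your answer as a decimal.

0.2278125

T_5 = 34.88625.
M_5 = 34.6584375.
T_5 − M_5 = 0.2278125.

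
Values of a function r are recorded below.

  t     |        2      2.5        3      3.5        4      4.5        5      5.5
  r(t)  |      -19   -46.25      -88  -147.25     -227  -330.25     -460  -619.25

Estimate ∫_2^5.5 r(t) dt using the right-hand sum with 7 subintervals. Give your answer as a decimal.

Δt = 0.5.
Sum = 0.5·[(-46.25) + (-88) + (-147.25) + (-227) + (-330.25) + (-460) + (-619.25)] = -959.

-959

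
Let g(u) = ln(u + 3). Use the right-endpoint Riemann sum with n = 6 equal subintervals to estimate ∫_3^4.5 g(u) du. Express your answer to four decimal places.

2.8889

Δu = (4.5 − 3)/6 = 0.25.
Right endpoints: 3.25, 3.5, 3.75, 4, 4.25, 4.5.
g(3.25) ≈ 1.8326, g(3.5) ≈ 1.8718, g(3.75) ≈ 1.9095, g(4) ≈ 1.9459, g(4.25) ≈ 1.9810, g(4.5) ≈ 2.0149.
Sum = Δu · [g(3.25) + g(3.5) + g(3.75) + ...].
Sum ≈ 2.8889.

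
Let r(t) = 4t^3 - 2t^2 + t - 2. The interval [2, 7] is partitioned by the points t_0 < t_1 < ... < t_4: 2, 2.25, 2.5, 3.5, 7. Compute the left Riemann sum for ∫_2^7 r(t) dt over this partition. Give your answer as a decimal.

Subinterval widths: 0.25, 0.25, 1, 3.5.
Left endpoints: 2, 2.25, 2.5, 3.5.
r(2) = 24, r(2.25) = 35.6875, r(2.5) = 50.5, r(3.5) = 148.5.
Sum = Σ Δt_i · r(t_i).
Sum = 585.171875.

585.171875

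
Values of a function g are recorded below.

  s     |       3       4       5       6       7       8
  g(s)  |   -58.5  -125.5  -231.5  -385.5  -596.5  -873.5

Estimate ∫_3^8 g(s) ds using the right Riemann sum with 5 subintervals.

Δs = 1.
Sum = 1·[(-125.5) + (-231.5) + (-385.5) + (-596.5) + (-873.5)] = -2212.5.

-2212.5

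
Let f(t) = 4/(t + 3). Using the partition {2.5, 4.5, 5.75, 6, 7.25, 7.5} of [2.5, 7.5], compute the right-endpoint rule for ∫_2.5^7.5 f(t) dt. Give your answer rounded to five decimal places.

Subinterval widths: 2, 1.25, 0.25, 1.25, 0.25.
Right endpoints: 4.5, 5.75, 6, 7.25, 7.5.
f(4.5) = 8/15, f(5.75) = 16/35, f(6) = 4/9, f(7.25) = 16/41, f(7.5) = 8/21.
Sum = Σ Δt_i · f(t_i).
Sum ≈ 2.33225.

2.33225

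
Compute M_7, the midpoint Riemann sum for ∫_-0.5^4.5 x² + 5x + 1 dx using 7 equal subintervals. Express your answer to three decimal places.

Δx = (4.5 − (-0.5))/7 = 5/7.
Midpoints: -1/7, 4/7, 9/7, 2, 19/7, 24/7, 29/7.
f(-1/7) = 15/49, f(4/7) = 205/49, f(9/7) = 445/49, f(2) = 15, f(19/7) = 1075/49, f(24/7) = 1465/49, f(29/7) = 1905/49.
Sum = Δx · [f(-1/7) + f(4/7) + f(9/7) + ...].
Sum ≈ 85.204.

85.204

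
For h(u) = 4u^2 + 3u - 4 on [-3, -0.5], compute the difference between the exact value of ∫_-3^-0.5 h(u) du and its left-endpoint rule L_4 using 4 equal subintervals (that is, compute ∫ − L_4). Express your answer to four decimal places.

Exact integral: ∫_-3^-0.5 h(u) du ≈ 12.708333.
L_4 = 21.953125.
Error ≈ 12.708333 − 21.953125 ≈ -9.2448.

-9.2448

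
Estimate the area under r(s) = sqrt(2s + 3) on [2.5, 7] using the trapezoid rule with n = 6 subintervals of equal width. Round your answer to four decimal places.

Δs = (7 − 2.5)/6 = 0.75.
r(2.5) ≈ 2.8284, r(3.25) ≈ 3.0822, r(4) ≈ 3.3166, r(4.75) ≈ 3.5355, r(5.5) ≈ 3.7417, r(6.25) ≈ 3.9370, r(7) ≈ 4.1231.
T_6 = (Δs/2)·[r(s_0) + 2r(s_1) + ... + 2r(s_{5}) + r(s_6)].
Sum ≈ 15.8166.

15.8166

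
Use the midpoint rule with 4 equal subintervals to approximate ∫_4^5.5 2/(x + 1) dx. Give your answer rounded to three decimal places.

0.525

Δx = (5.5 − 4)/4 = 0.375.
Midpoints: 4.1875, 4.5625, 4.9375, 5.3125.
f(4.1875) = 32/83, f(4.5625) = 32/89, f(4.9375) = 32/95, f(5.3125) = 32/101.
Sum = Δx · [f(4.1875) + f(4.5625) + f(4.9375) + f(5.3125)].
Sum ≈ 0.525.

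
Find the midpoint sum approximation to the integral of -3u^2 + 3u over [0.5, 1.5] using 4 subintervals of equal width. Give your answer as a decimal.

Δu = (1.5 − 0.5)/4 = 0.25.
Midpoints: 0.625, 0.875, 1.125, 1.375.
f(0.625) = 0.703125, f(0.875) = 0.328125, f(1.125) = -0.421875, f(1.375) = -1.546875.
Sum = Δu · [f(0.625) + f(0.875) + f(1.125) + f(1.375)].
Sum = -0.234375.

-0.234375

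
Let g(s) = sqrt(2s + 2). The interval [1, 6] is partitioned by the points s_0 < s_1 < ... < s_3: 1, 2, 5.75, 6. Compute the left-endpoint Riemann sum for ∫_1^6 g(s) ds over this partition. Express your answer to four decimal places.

12.1041

Subinterval widths: 1, 3.75, 0.25.
Left endpoints: 1, 2, 5.75.
g(1) ≈ 2.0000, g(2) ≈ 2.4495, g(5.75) ≈ 3.6742.
Sum = Σ Δs_i · g(s_i).
Sum ≈ 12.1041.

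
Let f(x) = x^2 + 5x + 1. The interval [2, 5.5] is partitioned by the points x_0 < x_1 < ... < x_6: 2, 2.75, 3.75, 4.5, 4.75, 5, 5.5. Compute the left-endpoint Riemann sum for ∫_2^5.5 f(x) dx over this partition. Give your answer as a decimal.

Subinterval widths: 0.75, 1, 0.75, 0.25, 0.25, 0.5.
Left endpoints: 2, 2.75, 3.75, 4.5, 4.75, 5.
f(2) = 15, f(2.75) = 22.3125, f(3.75) = 33.8125, f(4.5) = 43.75, f(4.75) = 47.3125, f(5) = 51.
Sum = Σ Δx_i · f(x_i).
Sum = 107.1875.

107.1875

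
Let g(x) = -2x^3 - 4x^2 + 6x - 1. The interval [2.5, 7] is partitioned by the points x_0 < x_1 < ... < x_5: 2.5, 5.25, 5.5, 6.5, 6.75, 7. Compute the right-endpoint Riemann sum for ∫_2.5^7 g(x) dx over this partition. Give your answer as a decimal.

Subinterval widths: 2.75, 0.25, 1, 0.25, 0.25.
Right endpoints: 5.25, 5.5, 6.5, 6.75, 7.
g(5.25) = -369.15625, g(5.5) = -421.75, g(6.5) = -680.25, g(6.75) = -757.84375, g(7) = -841.
Sum = Σ Δx_i · g(x_i).
Sum = -2200.578125.

-2200.578125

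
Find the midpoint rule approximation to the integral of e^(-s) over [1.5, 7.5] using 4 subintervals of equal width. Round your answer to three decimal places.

0.203

Δs = (7.5 − 1.5)/4 = 1.5.
Midpoints: 2.25, 3.75, 5.25, 6.75.
f(2.25) ≈ 0.105, f(3.75) ≈ 0.024, f(5.25) ≈ 0.005, f(6.75) ≈ 0.001.
Sum = Δs · [f(2.25) + f(3.75) + f(5.25) + f(6.75)].
Sum ≈ 0.203.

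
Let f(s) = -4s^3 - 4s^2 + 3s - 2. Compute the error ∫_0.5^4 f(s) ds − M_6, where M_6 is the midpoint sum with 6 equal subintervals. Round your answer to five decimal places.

Exact integral: ∫_0.5^4 f(s) ds ≈ -324.4791667.
M_6 ≈ -321.4024884.
Error ≈ -324.4791667 − (-321.4024884) ≈ -3.07668.

-3.07668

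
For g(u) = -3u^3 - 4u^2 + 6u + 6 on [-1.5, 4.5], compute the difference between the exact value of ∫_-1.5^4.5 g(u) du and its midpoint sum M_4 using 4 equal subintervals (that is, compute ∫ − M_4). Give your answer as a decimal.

-19.6875

Exact integral: ∫_-1.5^4.5 g(u) du = -339.75.
M_4 = -320.0625.
Error = -339.75 − (-320.0625) = -19.6875.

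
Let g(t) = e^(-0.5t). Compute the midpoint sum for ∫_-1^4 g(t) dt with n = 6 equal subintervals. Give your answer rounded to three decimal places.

Δt = (4 − (-1))/6 = 5/6.
Midpoints: -7/12, 0.25, 13/12, 23/12, 2.75, 43/12.
g(-7/12) ≈ 1.339, g(0.25) ≈ 0.882, g(13/12) ≈ 0.582, g(23/12) ≈ 0.384, g(2.75) ≈ 0.253, g(43/12) ≈ 0.167.
Sum = Δt · [g(-7/12) + g(0.25) + g(13/12) + ...].
Sum ≈ 3.005.

3.005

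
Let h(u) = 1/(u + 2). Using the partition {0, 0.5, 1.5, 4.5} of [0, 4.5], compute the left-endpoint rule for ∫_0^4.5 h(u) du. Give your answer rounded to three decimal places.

Subinterval widths: 0.5, 1, 3.
Left endpoints: 0, 0.5, 1.5.
h(0) = 0.5, h(0.5) = 0.4, h(1.5) = 2/7.
Sum = Σ Δu_i · h(u_i).
Sum ≈ 1.507.

1.507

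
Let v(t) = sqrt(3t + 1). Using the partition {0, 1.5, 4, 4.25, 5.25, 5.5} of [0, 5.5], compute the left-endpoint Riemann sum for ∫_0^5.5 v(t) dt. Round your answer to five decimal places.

12.99568

Subinterval widths: 1.5, 2.5, 0.25, 1, 0.25.
Left endpoints: 0, 1.5, 4, 4.25, 5.25.
v(0) ≈ 1.00000, v(1.5) ≈ 2.34521, v(4) ≈ 3.60555, v(4.25) ≈ 3.70810, v(5.25) ≈ 4.09268.
Sum = Σ Δt_i · v(t_i).
Sum ≈ 12.99568.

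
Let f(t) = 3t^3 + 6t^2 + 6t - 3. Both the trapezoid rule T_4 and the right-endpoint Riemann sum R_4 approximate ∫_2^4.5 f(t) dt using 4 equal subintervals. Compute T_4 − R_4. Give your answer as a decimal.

-113.0859375

T_4 ≈ 508.7841797.
R_4 ≈ 621.8701172.
T_4 − R_4 = -113.0859375.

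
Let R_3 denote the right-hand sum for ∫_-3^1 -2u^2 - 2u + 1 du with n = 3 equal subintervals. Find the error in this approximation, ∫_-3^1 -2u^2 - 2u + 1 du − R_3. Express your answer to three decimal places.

-2.963

Exact integral: ∫_-3^1 f(u) du ≈ -6.66667.
R_3 ≈ -3.70370.
Error ≈ -6.66667 − (-3.70370) ≈ -2.963.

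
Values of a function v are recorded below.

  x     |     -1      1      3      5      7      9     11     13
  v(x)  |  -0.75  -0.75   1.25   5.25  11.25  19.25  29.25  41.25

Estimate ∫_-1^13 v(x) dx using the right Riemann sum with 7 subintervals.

213.5

Δx = 2.
Sum = 2·[(-0.75) + 1.25 + 5.25 + 11.25 + 19.25 + 29.25 + 41.25] = 213.5.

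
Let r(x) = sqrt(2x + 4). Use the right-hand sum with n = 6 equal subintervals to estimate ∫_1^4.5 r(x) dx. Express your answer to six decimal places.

Δx = (4.5 − 1)/6 = 7/12.
Right endpoints: 19/12, 13/6, 2.75, 10/3, 47/12, 4.5.
r(19/12) ≈ 2.677063, r(13/6) ≈ 2.886751, r(2.75) ≈ 3.082207, r(10/3) ≈ 3.265986, r(47/12) ≈ 3.439961, r(4.5) ≈ 3.605551.
Sum = Δx · [r(19/12) + r(13/6) + r(2.75) + ...].
Sum ≈ 11.058553.

11.058553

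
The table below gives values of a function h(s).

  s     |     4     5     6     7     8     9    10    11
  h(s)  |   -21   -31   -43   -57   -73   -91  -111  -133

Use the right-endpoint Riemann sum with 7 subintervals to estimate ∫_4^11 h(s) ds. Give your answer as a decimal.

Δs = 1.
Sum = 1·[(-31) + (-43) + (-57) + (-73) + (-91) + (-111) + (-133)] = -539.

-539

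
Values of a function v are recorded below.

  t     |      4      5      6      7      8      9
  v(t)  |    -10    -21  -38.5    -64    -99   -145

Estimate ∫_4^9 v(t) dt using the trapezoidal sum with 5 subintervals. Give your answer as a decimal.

-300

Δt = 1.
T_5 = (1/2)·[(-10) + 2·(-21) + 2·(-38.5) + 2·(-64) + 2·(-99) + (-145)] = -300.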